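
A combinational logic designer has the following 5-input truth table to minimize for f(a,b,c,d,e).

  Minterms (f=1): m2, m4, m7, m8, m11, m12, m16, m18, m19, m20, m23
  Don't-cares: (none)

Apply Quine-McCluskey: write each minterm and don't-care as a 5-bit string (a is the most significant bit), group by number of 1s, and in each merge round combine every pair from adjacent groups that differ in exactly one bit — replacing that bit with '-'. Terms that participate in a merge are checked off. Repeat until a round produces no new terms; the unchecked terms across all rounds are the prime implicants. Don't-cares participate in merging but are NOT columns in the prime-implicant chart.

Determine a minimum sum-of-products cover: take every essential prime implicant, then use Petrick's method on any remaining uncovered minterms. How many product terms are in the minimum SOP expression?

size-2^0 implicants → 00010(✓)  00100(✓)  00111(✓)  01000(✓)  01011  01100(✓)  10000(✓)  10010(✓)  10011(✓)  10100(✓)  10111(✓)
size-2^1 implicants → -0010  -0100  -0111  0-100  01-00  10-00  10-11  100-0  1001-
Unchecked terms (primes): -0010, -0100, -0111, 0-100, 01-00, 01011, 10-00, 10-11, 100-0, 1001-
Minterm coverage:
  m2 ⊆ -0010 [E]
  m4 ⊆ -0100,0-100
  m7 ⊆ -0111 [E]
  m8 ⊆ 01-00 [E]
  m11 ⊆ 01011 [E]
  m12 ⊆ 0-100,01-00
  m16 ⊆ 10-00,100-0
  m18 ⊆ -0010,100-0,1001-
  m19 ⊆ 10-11,1001-
  m20 ⊆ -0100,10-00
  m23 ⊆ -0111,10-11
E = {-0010, -0111, 01-00, 01011}
Petrick residual → -0100, 10-00, 10-11
Cover = b'c'de' + b'cd'e' + b'cde + a'bd'e' + a'bc'de + ab'd'e' + ab'de  |cover|=7

7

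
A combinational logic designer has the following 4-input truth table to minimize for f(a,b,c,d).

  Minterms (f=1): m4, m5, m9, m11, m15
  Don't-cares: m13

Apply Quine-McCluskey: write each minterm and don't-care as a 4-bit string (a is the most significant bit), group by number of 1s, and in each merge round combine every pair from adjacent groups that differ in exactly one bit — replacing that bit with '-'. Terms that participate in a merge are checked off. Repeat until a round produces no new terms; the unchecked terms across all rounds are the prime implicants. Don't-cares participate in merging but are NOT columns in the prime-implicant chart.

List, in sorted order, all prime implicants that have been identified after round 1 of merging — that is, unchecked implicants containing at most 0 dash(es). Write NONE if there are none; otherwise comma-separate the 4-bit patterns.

Round 0: 0100✓ 0101✓ 1001✓ 1011✓ 1101✓ 1111✓
Round 1: -101 010- 1-01✓ 1-11✓ 10-1✓ 11-1✓
Round 2: 1--1
PIs = {-101, 010-, 1--1}

NONE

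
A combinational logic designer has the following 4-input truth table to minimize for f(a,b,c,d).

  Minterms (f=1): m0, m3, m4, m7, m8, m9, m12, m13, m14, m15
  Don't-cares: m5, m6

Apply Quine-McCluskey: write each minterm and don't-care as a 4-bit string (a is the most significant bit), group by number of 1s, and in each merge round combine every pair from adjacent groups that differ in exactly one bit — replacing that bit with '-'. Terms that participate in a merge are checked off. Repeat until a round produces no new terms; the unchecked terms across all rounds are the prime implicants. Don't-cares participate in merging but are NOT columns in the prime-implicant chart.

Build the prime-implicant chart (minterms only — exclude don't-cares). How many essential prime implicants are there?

Round 0: 0000✓ 0011✓ 0100✓ 0101✓ 0110✓ 0111✓ 1000✓ 1001✓ 1100✓ 1101✓ 1110✓ 1111✓
Round 1: -000✓ -100✓ -101✓ -110✓ -111✓ 0-00✓ 0-11 01-0✓ 01-1✓ 010-✓ 011-✓ 1-00✓ 1-01✓ 100-✓ 11-0✓ 11-1✓ 110-✓ 111-✓
Round 2: --00 -1-0✓ -1-1✓ -10-✓ -11-✓ 01--✓ 1-0- 11--✓
Round 3: -1--
PIs = {--00, -1--, 0-11, 1-0-}
Coverage chart:
  m0: --00 ←essential
  m3: 0-11 ←essential
  m4: --00,-1--
  m7: -1--,0-11
  m8: --00,1-0-
  m9: 1-0- ←essential
  m12: --00,-1--,1-0-
  m13: -1--,1-0-
  m14: -1-- ←essential
  m15: -1-- ←essential
Essential: --00, -1--, 0-11, 1-0-

4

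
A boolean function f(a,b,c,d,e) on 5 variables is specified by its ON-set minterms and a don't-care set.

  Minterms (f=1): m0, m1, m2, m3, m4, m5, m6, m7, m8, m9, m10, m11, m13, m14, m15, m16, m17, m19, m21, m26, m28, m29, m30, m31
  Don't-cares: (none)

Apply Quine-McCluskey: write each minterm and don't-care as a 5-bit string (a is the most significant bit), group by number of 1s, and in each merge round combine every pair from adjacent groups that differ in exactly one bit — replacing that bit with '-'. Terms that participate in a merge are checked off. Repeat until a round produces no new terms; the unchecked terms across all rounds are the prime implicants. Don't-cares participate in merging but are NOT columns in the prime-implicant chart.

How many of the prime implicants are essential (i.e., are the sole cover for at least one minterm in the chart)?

[col 0] 00000*, 00001*, 00010*, 00011*, 00100*, 00101*, 00110*, 00111*, 01000*, 01001*, 01010*, 01011*, 01101*, 01110*, 01111*, 10000*, 10001*, 10011*, 10101*, 11010*, 11100*, 11101*, 11110*, 11111*
[col 1] -0000*, -0001*, -0011*, -0101*, -1010*, -1101*, -1110*, -1111*, 0-000*, 0-001*, 0-010*, 0-011*, 0-101*, 0-110*, 0-111*, 00-00*, 00-01*, 00-10*, 00-11*, 000-0*, 000-1*, 0000-*, 0001-*, 001-0*, 001-1*, 0010-*, 0011-*, 01-01*, 01-10*, 01-11*, 010-0*, 010-1*, 0100-*, 0101-*, 011-1*, 0111-*, 1-101*, 10-01*, 100-1*, 1000-*, 11-10*, 111-0*, 111-1*, 1110-*, 1111-*
[col 2] --101, -0-01, -00-1, -000-, -1-10, -11-1, -111-, 0--01*, 0--10*, 0--11*, 0-0-0*, 0-0-1*, 0-00-*, 0-01-*, 0-1-1*, 0-11-*, 00--0*, 00--1*, 00-0-*, 00-1-*, 000--*, 001--*, 01--1*, 01-1-*, 010--*, 111--
[col 3] 0---1, 0--1-, 0-0--, 00---
Prime implicants: --101, -0-01, -00-1, -000-, -1-10, -11-1, -111-, 0---1, 0--1-, 0-0--, 00---, 111--
PI chart (minterm → PIs covering it):
  0 | -000-,0-0--,00---
  1 | -0-01,-00-1,-000-,0---1,0-0--,00---
  2 | 0--1-,0-0--,00---
  3 | -00-1,0---1,0--1-,0-0--,00---
  4 | 00---  (sole → essential)
  5 | --101,-0-01,0---1,00---
  6 | 0--1-,00---
  7 | 0---1,0--1-,00---
  8 | 0-0--  (sole → essential)
  9 | 0---1,0-0--
  10 | -1-10,0--1-,0-0--
  11 | 0---1,0--1-,0-0--
  13 | --101,-11-1,0---1
  14 | -1-10,-111-,0--1-
  15 | -11-1,-111-,0---1,0--1-
  16 | -000-  (sole → essential)
  17 | -0-01,-00-1,-000-
  19 | -00-1  (sole → essential)
  21 | --101,-0-01
  26 | -1-10  (sole → essential)
  28 | 111--  (sole → essential)
  29 | --101,-11-1,111--
  30 | -1-10,-111-,111--
  31 | -11-1,-111-,111--
Essential prime implicants: -00-1, -000-, -1-10, 0-0--, 00---, 111--

6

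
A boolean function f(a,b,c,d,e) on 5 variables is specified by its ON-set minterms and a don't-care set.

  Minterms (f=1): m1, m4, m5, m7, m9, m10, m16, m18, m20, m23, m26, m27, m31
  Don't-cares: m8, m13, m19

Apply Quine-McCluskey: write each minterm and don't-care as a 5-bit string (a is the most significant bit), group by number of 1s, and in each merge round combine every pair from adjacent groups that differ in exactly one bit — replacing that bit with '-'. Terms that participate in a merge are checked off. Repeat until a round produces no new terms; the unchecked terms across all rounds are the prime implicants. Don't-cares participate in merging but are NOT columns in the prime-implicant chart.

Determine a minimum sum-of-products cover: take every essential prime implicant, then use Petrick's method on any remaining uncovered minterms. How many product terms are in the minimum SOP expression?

6

size-2^0 implicants → 00001(✓)  00100(✓)  00101(✓)  00111(✓)  01000(✓)  01001(✓)  01010(✓)  01101(✓)  10000(✓)  10010(✓)  10011(✓)  10100(✓)  10111(✓)  11010(✓)  11011(✓)  11111(✓)
size-2^1 implicants → -0100  -0111  -1010  0-001(✓)  0-101(✓)  00-01(✓)  001-1  0010-  01-01(✓)  010-0  0100-  1-010(✓)  1-011(✓)  1-111(✓)  10-00  10-11(✓)  100-0  1001-(✓)  11-11(✓)  1101-(✓)
size-2^2 implicants → 0--01  1--11  1-01-
Unchecked terms (primes): -0100, -0111, -1010, 0--01, 001-1, 0010-, 010-0, 0100-, 1--11, 1-01-, 10-00, 100-0
Minterm coverage:
  m1 ⊆ 0--01 [E]
  m4 ⊆ -0100,0010-
  m5 ⊆ 0--01,001-1,0010-
  m7 ⊆ -0111,001-1
  m9 ⊆ 0--01,0100-
  m10 ⊆ -1010,010-0
  m16 ⊆ 10-00,100-0
  m18 ⊆ 1-01-,100-0
  m20 ⊆ -0100,10-00
  m23 ⊆ -0111,1--11
  m26 ⊆ -1010,1-01-
  m27 ⊆ 1--11,1-01-
  m31 ⊆ 1--11 [E]
E = {0--01, 1--11}
Petrick residual → -0100, -0111, -1010, 100-0
Cover = b'cd'e' + b'cde + bc'de' + a'd'e + ade + ab'c'e'  |cover|=6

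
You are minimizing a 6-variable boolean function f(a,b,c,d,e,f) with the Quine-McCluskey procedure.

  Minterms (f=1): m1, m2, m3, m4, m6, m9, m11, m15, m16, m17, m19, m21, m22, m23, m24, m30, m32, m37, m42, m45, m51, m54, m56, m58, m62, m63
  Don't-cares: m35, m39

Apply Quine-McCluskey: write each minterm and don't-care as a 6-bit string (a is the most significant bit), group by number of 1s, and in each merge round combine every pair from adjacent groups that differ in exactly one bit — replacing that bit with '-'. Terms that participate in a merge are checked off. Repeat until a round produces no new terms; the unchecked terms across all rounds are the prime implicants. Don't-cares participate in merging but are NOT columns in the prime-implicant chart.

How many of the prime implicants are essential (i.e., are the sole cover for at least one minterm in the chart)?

Round 0: 000001✓ 000010✓ 000011✓ 000100✓ 000110✓ 001001✓ 001011✓ 001111✓ 010000✓ 010001✓ 010011✓ 010101✓ 010110✓ 010111✓ 011000✓ 011110✓ 100000 100011✓ 100101✓ 100111✓ 101010✓ 101101✓ 110011✓ 110110✓ 111000✓ 111010✓ 111110✓ 111111✓
Round 1: -00011✓ -10011✓ -10110✓ -11000 -11110✓ 0-0001✓ 0-0011✓ 0-0110 00-001✓ 00-011✓ 000-10 0000-1✓ 00001- 0001-0 001-11 0010-1✓ 01-000 01-110✓ 010-01✓ 010-11✓ 0100-1✓ 01000- 0101-1✓ 01011- 1-0011✓ 1-1010 10-101 100-11 1001-1 11-110✓ 111-10 1110-0 11111-
Round 2: --0011 -1-110 0-00-1 00-0-1 010--1
PIs = {--0011, -1-110, -11000, 0-00-1, 0-0110, 00-0-1, 000-10, 00001-, 0001-0, 001-11, 01-000, 010--1, 01000-, 01011-, 1-1010, 10-101, 100-11, 100000, 1001-1, 111-10, 1110-0, 11111-}
Coverage chart:
  m1: 0-00-1,00-0-1
  m2: 000-10,00001-
  m3: --0011,0-00-1,00-0-1,00001-
  m4: 0001-0 ←essential
  m6: 0-0110,000-10,0001-0
  m9: 00-0-1 ←essential
  m11: 00-0-1,001-11
  m15: 001-11 ←essential
  m16: 01-000,01000-
  m17: 0-00-1,010--1,01000-
  m19: --0011,0-00-1,010--1
  m21: 010--1 ←essential
  m22: -1-110,0-0110,01011-
  m23: 010--1,01011-
  m24: -11000,01-000
  m30: -1-110 ←essential
  m32: 100000 ←essential
  m37: 10-101,1001-1
  m42: 1-1010 ←essential
  m45: 10-101 ←essential
  m51: --0011 ←essential
  m54: -1-110 ←essential
  m56: -11000,1110-0
  m58: 1-1010,111-10,1110-0
  m62: -1-110,111-10,11111-
  m63: 11111- ←essential
Essential: --0011, -1-110, 00-0-1, 0001-0, 001-11, 010--1, 1-1010, 10-101, 100000, 11111-

10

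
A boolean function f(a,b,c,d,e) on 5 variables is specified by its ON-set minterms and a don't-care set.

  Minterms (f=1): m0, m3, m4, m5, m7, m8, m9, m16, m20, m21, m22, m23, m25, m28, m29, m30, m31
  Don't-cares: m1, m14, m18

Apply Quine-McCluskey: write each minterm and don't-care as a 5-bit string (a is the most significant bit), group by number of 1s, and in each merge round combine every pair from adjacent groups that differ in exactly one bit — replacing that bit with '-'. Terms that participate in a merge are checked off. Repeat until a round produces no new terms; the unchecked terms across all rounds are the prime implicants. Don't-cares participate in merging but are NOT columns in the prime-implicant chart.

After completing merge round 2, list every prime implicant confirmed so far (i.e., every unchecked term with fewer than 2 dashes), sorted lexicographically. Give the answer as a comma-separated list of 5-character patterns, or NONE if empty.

[col 0] 00000*, 00001*, 00011*, 00100*, 00101*, 00111*, 01000*, 01001*, 01110*, 10000*, 10010*, 10100*, 10101*, 10110*, 10111*, 11001*, 11100*, 11101*, 11110*, 11111*
[col 1] -0000*, -0100*, -0101*, -0111*, -1001, -1110, 0-000*, 0-001*, 00-00*, 00-01*, 00-11*, 000-1*, 0000-*, 001-1*, 0010-*, 0100-*, 1-100*, 1-101*, 1-110*, 1-111*, 10-00*, 10-10*, 100-0*, 101-0*, 101-1*, 1010-*, 1011-*, 11-01, 111-0*, 111-1*, 1110-*, 1111-*
[col 2] -0-00, -01-1, -010-, 0-00-, 00--1, 00-0-, 1-1-0*, 1-1-1*, 1-10-*, 1-11-*, 10--0, 101--*, 111--*
[col 3] 1-1--
Prime implicants: -0-00, -01-1, -010-, -1001, -1110, 0-00-, 00--1, 00-0-, 1-1--, 10--0, 11-01

-1001, -1110, 11-01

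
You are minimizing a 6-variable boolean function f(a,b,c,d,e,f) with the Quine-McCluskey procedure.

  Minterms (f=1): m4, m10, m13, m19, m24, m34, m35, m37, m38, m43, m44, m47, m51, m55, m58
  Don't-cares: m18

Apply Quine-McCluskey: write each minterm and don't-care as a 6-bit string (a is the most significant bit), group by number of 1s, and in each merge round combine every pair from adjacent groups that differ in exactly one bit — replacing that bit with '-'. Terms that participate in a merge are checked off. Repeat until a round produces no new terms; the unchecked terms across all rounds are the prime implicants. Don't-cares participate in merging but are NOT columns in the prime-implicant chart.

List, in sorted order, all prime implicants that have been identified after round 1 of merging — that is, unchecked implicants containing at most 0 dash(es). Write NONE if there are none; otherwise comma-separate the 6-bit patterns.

000100, 001010, 001101, 011000, 100101, 101100, 111010

[col 0] 000100, 001010, 001101, 010010*, 010011*, 011000, 100010*, 100011*, 100101, 100110*, 101011*, 101100, 101111*, 110011*, 110111*, 111010
[col 1] -10011, 01001-, 1-0011, 10-011, 100-10, 10001-, 101-11, 110-11
Prime implicants: -10011, 000100, 001010, 001101, 01001-, 011000, 1-0011, 10-011, 100-10, 10001-, 100101, 101-11, 101100, 110-11, 111010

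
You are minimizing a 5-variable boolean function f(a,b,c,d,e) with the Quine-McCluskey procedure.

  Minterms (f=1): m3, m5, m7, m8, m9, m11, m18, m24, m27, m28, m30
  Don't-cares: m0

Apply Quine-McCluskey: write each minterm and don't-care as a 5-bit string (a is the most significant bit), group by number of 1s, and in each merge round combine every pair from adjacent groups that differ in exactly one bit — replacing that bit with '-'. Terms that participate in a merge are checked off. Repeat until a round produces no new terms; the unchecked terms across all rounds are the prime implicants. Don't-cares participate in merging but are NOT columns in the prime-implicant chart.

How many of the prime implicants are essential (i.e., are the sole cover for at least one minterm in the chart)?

Round 0: 00000✓ 00011✓ 00101✓ 00111✓ 01000✓ 01001✓ 01011✓ 10010 11000✓ 11011✓ 11100✓ 11110✓
Round 1: -1000 -1011 0-000 0-011 00-11 001-1 010-1 0100- 11-00 111-0
PIs = {-1000, -1011, 0-000, 0-011, 00-11, 001-1, 010-1, 0100-, 10010, 11-00, 111-0}
Coverage chart:
  m3: 0-011,00-11
  m5: 001-1 ←essential
  m7: 00-11,001-1
  m8: -1000,0-000,0100-
  m9: 010-1,0100-
  m11: -1011,0-011,010-1
  m18: 10010 ←essential
  m24: -1000,11-00
  m27: -1011 ←essential
  m28: 11-00,111-0
  m30: 111-0 ←essential
Essential: -1011, 001-1, 10010, 111-0

4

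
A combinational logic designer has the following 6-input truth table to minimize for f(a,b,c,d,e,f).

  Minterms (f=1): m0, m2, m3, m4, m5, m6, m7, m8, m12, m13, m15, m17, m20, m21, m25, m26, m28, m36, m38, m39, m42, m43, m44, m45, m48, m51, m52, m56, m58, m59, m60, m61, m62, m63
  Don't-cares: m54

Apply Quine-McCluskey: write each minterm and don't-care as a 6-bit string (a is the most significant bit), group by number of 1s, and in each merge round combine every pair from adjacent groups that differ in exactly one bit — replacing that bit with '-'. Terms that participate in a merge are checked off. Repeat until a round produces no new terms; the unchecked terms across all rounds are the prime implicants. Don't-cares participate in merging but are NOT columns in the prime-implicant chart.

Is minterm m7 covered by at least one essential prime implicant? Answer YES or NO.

size-2^0 implicants → 000000(✓)  000010(✓)  000011(✓)  000100(✓)  000101(✓)  000110(✓)  000111(✓)  001000(✓)  001100(✓)  001101(✓)  001111(✓)  010001(✓)  010100(✓)  010101(✓)  011001(✓)  011010(✓)  011100(✓)  100100(✓)  100110(✓)  100111(✓)  101010(✓)  101011(✓)  101100(✓)  101101(✓)  110000(✓)  110011(✓)  110100(✓)  110110(✓)  111000(✓)  111010(✓)  111011(✓)  111100(✓)  111101(✓)  111110(✓)  111111(✓)
size-2^1 implicants → -00100(✓)  -00110(✓)  -00111(✓)  -01100(✓)  -01101(✓)  -10100(✓)  -11010  -11100(✓)  0-0100(✓)  0-0101(✓)  0-1100(✓)  00-000(✓)  00-100(✓)  00-101(✓)  00-111(✓)  000-00(✓)  000-10(✓)  000-11(✓)  0000-0(✓)  00001-(✓)  0001-0(✓)  0001-1(✓)  00010-(✓)  00011-(✓)  001-00(✓)  0011-1(✓)  00110-(✓)  01-001  01-100(✓)  010-01  01010-(✓)  1-0100(✓)  1-0110(✓)  1-1010(✓)  1-1011(✓)  1-1100(✓)  1-1101(✓)  10-100(✓)  1001-0(✓)  10011-(✓)  10101-(✓)  10110-(✓)  11-000(✓)  11-011  11-100(✓)  11-110(✓)  110-00(✓)  1101-0(✓)  111-00(✓)  111-10(✓)  111-11(✓)  1110-0(✓)  11101-(✓)  1111-0(✓)  1111-1(✓)  11110-(✓)  11111-(✓)
size-2^2 implicants → --0100(✓)  --1100(✓)  -0-100(✓)  -001-0  -0011-  -0110-  -1-100(✓)  0--100(✓)  0-010-  00--00  00-1-1  00-10-  000--0  000-1-  0001--  1--100(✓)  1-01-0  1-101-  1-110-  11--00  11-1-0  111--0  111-1-  1111--
size-2^3 implicants → ---100
Unchecked terms (primes): ---100, -001-0, -0011-, -0110-, -11010, 0-010-, 00--00, 00-1-1, 00-10-, 000--0, 000-1-, 0001--, 01-001, 010-01, 1-01-0, 1-101-, 1-110-, 11--00, 11-011, 11-1-0, 111--0, 111-1-, 1111--
Minterm coverage:
  m0 ⊆ 00--00,000--0
  m2 ⊆ 000--0,000-1-
  m3 ⊆ 000-1- [E]
  m4 ⊆ ---100,-001-0,0-010-,00--00,00-10-,000--0,0001--
  m5 ⊆ 0-010-,00-1-1,00-10-,0001--
  m6 ⊆ -001-0,-0011-,000--0,000-1-,0001--
  m7 ⊆ -0011-,00-1-1,000-1-,0001--
  m8 ⊆ 00--00 [E]
  m12 ⊆ ---100,-0110-,00--00,00-10-
  m13 ⊆ -0110-,00-1-1,00-10-
  m15 ⊆ 00-1-1 [E]
  m17 ⊆ 01-001,010-01
  m20 ⊆ ---100,0-010-
  m21 ⊆ 0-010-,010-01
  m25 ⊆ 01-001 [E]
  m26 ⊆ -11010 [E]
  m28 ⊆ ---100 [E]
  m36 ⊆ ---100,-001-0,1-01-0
  m38 ⊆ -001-0,-0011-,1-01-0
  m39 ⊆ -0011- [E]
  m42 ⊆ 1-101- [E]
  m43 ⊆ 1-101- [E]
  m44 ⊆ ---100,-0110-,1-110-
  m45 ⊆ -0110-,1-110-
  m48 ⊆ 11--00 [E]
  m51 ⊆ 11-011 [E]
  m52 ⊆ ---100,1-01-0,11--00,11-1-0
  m56 ⊆ 11--00,111--0
  m58 ⊆ -11010,1-101-,111--0,111-1-
  m59 ⊆ 1-101-,11-011,111-1-
  m60 ⊆ ---100,1-110-,11--00,11-1-0,111--0,1111--
  m61 ⊆ 1-110-,1111--
  m62 ⊆ 11-1-0,111--0,111-1-,1111--
  m63 ⊆ 111-1-,1111--
E = {---100, -0011-, -11010, 00--00, 00-1-1, 000-1-, 01-001, 1-101-, 11--00, 11-011}

YES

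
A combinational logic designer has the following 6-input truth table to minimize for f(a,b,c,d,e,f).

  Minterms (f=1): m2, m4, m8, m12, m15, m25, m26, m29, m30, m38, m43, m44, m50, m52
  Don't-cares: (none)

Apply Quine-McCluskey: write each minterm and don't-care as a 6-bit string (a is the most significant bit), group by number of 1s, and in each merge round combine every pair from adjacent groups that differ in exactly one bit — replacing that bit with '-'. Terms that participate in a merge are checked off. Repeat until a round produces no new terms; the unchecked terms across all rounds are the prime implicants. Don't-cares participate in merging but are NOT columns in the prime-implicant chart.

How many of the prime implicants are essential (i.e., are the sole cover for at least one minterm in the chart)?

11

size-2^0 implicants → 000010  000100(✓)  001000(✓)  001100(✓)  001111  011001(✓)  011010(✓)  011101(✓)  011110(✓)  100110  101011  101100(✓)  110010  110100
size-2^1 implicants → -01100  00-100  001-00  011-01  011-10
Unchecked terms (primes): -01100, 00-100, 000010, 001-00, 001111, 011-01, 011-10, 100110, 101011, 110010, 110100
Minterm coverage:
  m2 ⊆ 000010 [E]
  m4 ⊆ 00-100 [E]
  m8 ⊆ 001-00 [E]
  m12 ⊆ -01100,00-100,001-00
  m15 ⊆ 001111 [E]
  m25 ⊆ 011-01 [E]
  m26 ⊆ 011-10 [E]
  m29 ⊆ 011-01 [E]
  m30 ⊆ 011-10 [E]
  m38 ⊆ 100110 [E]
  m43 ⊆ 101011 [E]
  m44 ⊆ -01100 [E]
  m50 ⊆ 110010 [E]
  m52 ⊆ 110100 [E]
E = {-01100, 00-100, 000010, 001-00, 001111, 011-01, 011-10, 100110, 101011, 110010, 110100}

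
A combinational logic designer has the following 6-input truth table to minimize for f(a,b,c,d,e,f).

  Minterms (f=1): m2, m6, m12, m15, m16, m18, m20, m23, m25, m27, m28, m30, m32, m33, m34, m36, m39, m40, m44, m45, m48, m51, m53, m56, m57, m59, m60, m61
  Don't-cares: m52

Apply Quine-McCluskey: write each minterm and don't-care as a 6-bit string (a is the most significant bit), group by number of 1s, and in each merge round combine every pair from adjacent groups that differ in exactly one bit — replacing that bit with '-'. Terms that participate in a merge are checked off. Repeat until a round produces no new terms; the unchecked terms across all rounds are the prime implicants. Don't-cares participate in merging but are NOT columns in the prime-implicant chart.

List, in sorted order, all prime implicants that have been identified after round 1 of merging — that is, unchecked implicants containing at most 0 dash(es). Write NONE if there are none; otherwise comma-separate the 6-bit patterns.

001111, 010111, 100111

[col 0] 000010*, 000110*, 001100*, 001111, 010000*, 010010*, 010100*, 010111, 011001*, 011011*, 011100*, 011110*, 100000*, 100001*, 100010*, 100100*, 100111, 101000*, 101100*, 101101*, 110000*, 110011*, 110100*, 110101*, 111000*, 111001*, 111011*, 111100*, 111101*
[col 1] -00010, -01100*, -10000*, -10100*, -11001*, -11011*, -11100*, 0-0010, 0-1100*, 000-10, 01-100*, 010-00*, 0100-0, 0110-1*, 0111-0, 1-0000*, 1-0100*, 1-1000*, 1-1100*, 1-1101*, 10-000*, 10-100*, 100-00*, 1000-0, 10000-, 101-00*, 10110-*, 11-000*, 11-011, 11-100*, 11-101*, 110-00*, 11010-*, 111-00*, 111-01*, 1110-1*, 11100-*, 11110-*
[col 2] --1100, -1-100, -10-00, -110-1, 1--000*, 1--100*, 1-0-00*, 1-1-00*, 1-110-, 10--00*, 11--00*, 11-10-, 111-0-
[col 3] 1---00
Prime implicants: --1100, -00010, -1-100, -10-00, -110-1, 0-0010, 000-10, 001111, 0100-0, 010111, 0111-0, 1---00, 1-110-, 1000-0, 10000-, 100111, 11-011, 11-10-, 111-0-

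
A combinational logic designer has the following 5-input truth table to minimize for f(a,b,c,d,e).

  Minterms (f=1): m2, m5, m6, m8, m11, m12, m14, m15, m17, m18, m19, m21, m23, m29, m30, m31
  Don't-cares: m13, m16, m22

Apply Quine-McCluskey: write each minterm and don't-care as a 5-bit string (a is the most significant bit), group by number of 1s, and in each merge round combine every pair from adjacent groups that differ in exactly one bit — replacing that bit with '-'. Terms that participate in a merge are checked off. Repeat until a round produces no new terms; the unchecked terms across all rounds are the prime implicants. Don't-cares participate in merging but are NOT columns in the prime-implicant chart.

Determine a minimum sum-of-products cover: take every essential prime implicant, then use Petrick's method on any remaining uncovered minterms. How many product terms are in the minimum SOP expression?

size-2^0 implicants → 00010(✓)  00101(✓)  00110(✓)  01000(✓)  01011(✓)  01100(✓)  01101(✓)  01110(✓)  01111(✓)  10000(✓)  10001(✓)  10010(✓)  10011(✓)  10101(✓)  10110(✓)  10111(✓)  11101(✓)  11110(✓)  11111(✓)
size-2^1 implicants → -0010(✓)  -0101(✓)  -0110(✓)  -1101(✓)  -1110(✓)  -1111(✓)  0-101(✓)  0-110(✓)  00-10(✓)  01-00  01-11  011-0(✓)  011-1(✓)  0110-(✓)  0111-(✓)  1-101(✓)  1-110(✓)  1-111(✓)  10-01(✓)  10-10(✓)  10-11(✓)  100-0(✓)  100-1(✓)  1000-(✓)  1001-(✓)  101-1(✓)  1011-(✓)  111-1(✓)  1111-(✓)
size-2^2 implicants → --101  --110  -0-10  -11-1  -111-  011--  1-1-1  1-11-  10--1  10-1-  100--
Unchecked terms (primes): --101, --110, -0-10, -11-1, -111-, 01-00, 01-11, 011--, 1-1-1, 1-11-, 10--1, 10-1-, 100--
Minterm coverage:
  m2 ⊆ -0-10 [E]
  m5 ⊆ --101 [E]
  m6 ⊆ --110,-0-10
  m8 ⊆ 01-00 [E]
  m11 ⊆ 01-11 [E]
  m12 ⊆ 01-00,011--
  m14 ⊆ --110,-111-,011--
  m15 ⊆ -11-1,-111-,01-11,011--
  m17 ⊆ 10--1,100--
  m18 ⊆ -0-10,10-1-,100--
  m19 ⊆ 10--1,10-1-,100--
  m21 ⊆ --101,1-1-1,10--1
  m23 ⊆ 1-1-1,1-11-,10--1,10-1-
  m29 ⊆ --101,-11-1,1-1-1
  m30 ⊆ --110,-111-,1-11-
  m31 ⊆ -11-1,-111-,1-1-1,1-11-
E = {--101, -0-10, 01-00, 01-11}
Petrick residual → -111-, 10--1
Cover = cd'e + b'de' + bcd + a'bd'e' + a'bde + ab'e  |cover|=6

6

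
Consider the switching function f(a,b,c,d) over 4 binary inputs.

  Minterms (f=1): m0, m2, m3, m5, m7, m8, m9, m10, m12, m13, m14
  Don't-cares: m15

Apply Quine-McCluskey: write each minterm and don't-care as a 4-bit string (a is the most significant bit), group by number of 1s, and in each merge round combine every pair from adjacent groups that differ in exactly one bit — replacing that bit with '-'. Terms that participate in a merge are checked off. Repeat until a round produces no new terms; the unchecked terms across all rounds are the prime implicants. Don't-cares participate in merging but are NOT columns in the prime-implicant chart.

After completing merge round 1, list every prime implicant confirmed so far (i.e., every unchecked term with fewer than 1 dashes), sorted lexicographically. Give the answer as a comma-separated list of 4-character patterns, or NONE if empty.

Round 0: 0000✓ 0010✓ 0011✓ 0101✓ 0111✓ 1000✓ 1001✓ 1010✓ 1100✓ 1101✓ 1110✓ 1111✓
Round 1: -000✓ -010✓ -101✓ -111✓ 0-11 00-0✓ 001- 01-1✓ 1-00✓ 1-01✓ 1-10✓ 10-0✓ 100-✓ 11-0✓ 11-1✓ 110-✓ 111-✓
Round 2: -0-0 -1-1 1--0 1-0- 11--
PIs = {-0-0, -1-1, 0-11, 001-, 1--0, 1-0-, 11--}

NONE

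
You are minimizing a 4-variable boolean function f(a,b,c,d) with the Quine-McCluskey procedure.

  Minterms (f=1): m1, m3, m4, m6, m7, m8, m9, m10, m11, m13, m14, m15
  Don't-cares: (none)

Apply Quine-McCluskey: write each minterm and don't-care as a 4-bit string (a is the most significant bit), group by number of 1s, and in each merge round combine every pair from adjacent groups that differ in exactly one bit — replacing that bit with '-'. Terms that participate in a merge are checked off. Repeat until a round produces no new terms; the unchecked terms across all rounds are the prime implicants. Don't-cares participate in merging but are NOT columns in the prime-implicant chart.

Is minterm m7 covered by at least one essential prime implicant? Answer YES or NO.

Round 0: 0001✓ 0011✓ 0100✓ 0110✓ 0111✓ 1000✓ 1001✓ 1010✓ 1011✓ 1101✓ 1110✓ 1111✓
Round 1: -001✓ -011✓ -110✓ -111✓ 0-11✓ 00-1✓ 01-0 011-✓ 1-01✓ 1-10✓ 1-11✓ 10-0✓ 10-1✓ 100-✓ 101-✓ 11-1✓ 111-✓
Round 2: --11 -0-1 -11- 1--1 1-1- 10--
PIs = {--11, -0-1, -11-, 01-0, 1--1, 1-1-, 10--}
Coverage chart:
  m1: -0-1 ←essential
  m3: --11,-0-1
  m4: 01-0 ←essential
  m6: -11-,01-0
  m7: --11,-11-
  m8: 10-- ←essential
  m9: -0-1,1--1,10--
  m10: 1-1-,10--
  m11: --11,-0-1,1--1,1-1-,10--
  m13: 1--1 ←essential
  m14: -11-,1-1-
  m15: --11,-11-,1--1,1-1-
Essential: -0-1, 01-0, 1--1, 10--

NO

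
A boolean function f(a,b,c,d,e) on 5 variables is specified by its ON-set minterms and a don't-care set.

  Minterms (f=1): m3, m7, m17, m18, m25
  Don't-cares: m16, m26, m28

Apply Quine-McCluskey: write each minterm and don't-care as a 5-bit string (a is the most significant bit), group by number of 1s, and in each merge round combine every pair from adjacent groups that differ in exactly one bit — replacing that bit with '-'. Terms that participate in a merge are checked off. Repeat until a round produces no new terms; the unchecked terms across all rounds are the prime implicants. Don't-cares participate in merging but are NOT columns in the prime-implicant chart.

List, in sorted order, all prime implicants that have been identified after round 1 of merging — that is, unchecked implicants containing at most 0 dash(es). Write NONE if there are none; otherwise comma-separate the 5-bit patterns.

[col 0] 00011*, 00111*, 10000*, 10001*, 10010*, 11001*, 11010*, 11100
[col 1] 00-11, 1-001, 1-010, 100-0, 1000-
Prime implicants: 00-11, 1-001, 1-010, 100-0, 1000-, 11100

11100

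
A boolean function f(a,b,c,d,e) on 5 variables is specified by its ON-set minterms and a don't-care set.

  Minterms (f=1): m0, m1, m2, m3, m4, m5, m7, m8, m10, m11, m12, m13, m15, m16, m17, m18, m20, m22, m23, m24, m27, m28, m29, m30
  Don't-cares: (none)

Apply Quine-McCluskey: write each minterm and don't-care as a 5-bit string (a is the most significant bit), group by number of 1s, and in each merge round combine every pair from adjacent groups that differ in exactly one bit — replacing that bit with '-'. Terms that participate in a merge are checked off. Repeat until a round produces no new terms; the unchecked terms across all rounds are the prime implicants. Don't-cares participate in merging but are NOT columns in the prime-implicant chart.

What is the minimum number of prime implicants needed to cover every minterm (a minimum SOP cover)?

9

size-2^0 implicants → 00000(✓)  00001(✓)  00010(✓)  00011(✓)  00100(✓)  00101(✓)  00111(✓)  01000(✓)  01010(✓)  01011(✓)  01100(✓)  01101(✓)  01111(✓)  10000(✓)  10001(✓)  10010(✓)  10100(✓)  10110(✓)  10111(✓)  11000(✓)  11011(✓)  11100(✓)  11101(✓)  11110(✓)
size-2^1 implicants → -0000(✓)  -0001(✓)  -0010(✓)  -0100(✓)  -0111  -1000(✓)  -1011  -1100(✓)  -1101(✓)  0-000(✓)  0-010(✓)  0-011(✓)  0-100(✓)  0-101(✓)  0-111(✓)  00-00(✓)  00-01(✓)  00-11(✓)  000-0(✓)  000-1(✓)  0000-(✓)  0001-(✓)  001-1(✓)  0010-(✓)  01-00(✓)  01-11(✓)  010-0(✓)  0101-(✓)  011-1(✓)  0110-(✓)  1-000(✓)  1-100(✓)  1-110(✓)  10-00(✓)  10-10(✓)  100-0(✓)  1000-(✓)  101-0(✓)  1011-  11-00(✓)  111-0(✓)  1110-(✓)
size-2^2 implicants → --000(✓)  --100(✓)  -0-00(✓)  -00-0  -000-  -1-00(✓)  -110-  0--00(✓)  0--11  0-0-0  0-01-  0-1-1  0-10-  00--1  00-0-  000--  1--00(✓)  1-1-0  10--0
size-2^3 implicants → ---00
Unchecked terms (primes): ---00, -00-0, -000-, -0111, -1011, -110-, 0--11, 0-0-0, 0-01-, 0-1-1, 0-10-, 00--1, 00-0-, 000--, 1-1-0, 10--0, 1011-
Minterm coverage:
  m0 ⊆ ---00,-00-0,-000-,0-0-0,00-0-,000--
  m1 ⊆ -000-,00--1,00-0-,000--
  m2 ⊆ -00-0,0-0-0,0-01-,000--
  m3 ⊆ 0--11,0-01-,00--1,000--
  m4 ⊆ ---00,0-10-,00-0-
  m5 ⊆ 0-1-1,0-10-,00--1,00-0-
  m7 ⊆ -0111,0--11,0-1-1,00--1
  m8 ⊆ ---00,0-0-0
  m10 ⊆ 0-0-0,0-01-
  m11 ⊆ -1011,0--11,0-01-
  m12 ⊆ ---00,-110-,0-10-
  m13 ⊆ -110-,0-1-1,0-10-
  m15 ⊆ 0--11,0-1-1
  m16 ⊆ ---00,-00-0,-000-,10--0
  m17 ⊆ -000- [E]
  m18 ⊆ -00-0,10--0
  m20 ⊆ ---00,1-1-0,10--0
  m22 ⊆ 1-1-0,10--0,1011-
  m23 ⊆ -0111,1011-
  m24 ⊆ ---00 [E]
  m27 ⊆ -1011 [E]
  m28 ⊆ ---00,-110-,1-1-0
  m29 ⊆ -110- [E]
  m30 ⊆ 1-1-0 [E]
E = {---00, -000-, -1011, -110-, 1-1-0}
Petrick residual → -00-0, -0111, 0-01-, 0-1-1
Cover = d'e' + b'c'e' + b'c'd' + b'cde + bc'de + bcd' + a'c'd + a'ce + ace'  |cover|=9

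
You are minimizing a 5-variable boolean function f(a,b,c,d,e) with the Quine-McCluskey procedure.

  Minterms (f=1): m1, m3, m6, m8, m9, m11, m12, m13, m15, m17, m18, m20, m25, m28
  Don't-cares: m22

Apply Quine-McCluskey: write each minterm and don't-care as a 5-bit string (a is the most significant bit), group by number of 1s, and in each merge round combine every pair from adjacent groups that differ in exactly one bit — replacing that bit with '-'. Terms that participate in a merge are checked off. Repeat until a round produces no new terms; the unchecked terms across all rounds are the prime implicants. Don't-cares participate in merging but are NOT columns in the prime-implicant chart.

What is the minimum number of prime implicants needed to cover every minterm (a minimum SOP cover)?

7

Round 0: 00001✓ 00011✓ 00110✓ 01000✓ 01001✓ 01011✓ 01100✓ 01101✓ 01111✓ 10001✓ 10010✓ 10100✓ 10110✓ 11001✓ 11100✓
Round 1: -0001✓ -0110 -1001✓ -1100 0-001✓ 0-011✓ 000-1✓ 01-00✓ 01-01✓ 01-11✓ 010-1✓ 0100-✓ 011-1✓ 0110-✓ 1-001✓ 1-100 10-10 101-0
Round 2: --001 0-0-1 01--1 01-0-
PIs = {--001, -0110, -1100, 0-0-1, 01--1, 01-0-, 1-100, 10-10, 101-0}
Coverage chart:
  m1: --001,0-0-1
  m3: 0-0-1 ←essential
  m6: -0110 ←essential
  m8: 01-0- ←essential
  m9: --001,0-0-1,01--1,01-0-
  m11: 0-0-1,01--1
  m12: -1100,01-0-
  m13: 01--1,01-0-
  m15: 01--1 ←essential
  m17: --001 ←essential
  m18: 10-10 ←essential
  m20: 1-100,101-0
  m25: --001 ←essential
  m28: -1100,1-100
Essential: --001, -0110, 0-0-1, 01--1, 01-0-, 10-10
Petrick residual → 1-100
Min cover (7 terms): c'd'e + b'cde' + a'c'e + a'be + a'bd' + acd'e' + ab'de'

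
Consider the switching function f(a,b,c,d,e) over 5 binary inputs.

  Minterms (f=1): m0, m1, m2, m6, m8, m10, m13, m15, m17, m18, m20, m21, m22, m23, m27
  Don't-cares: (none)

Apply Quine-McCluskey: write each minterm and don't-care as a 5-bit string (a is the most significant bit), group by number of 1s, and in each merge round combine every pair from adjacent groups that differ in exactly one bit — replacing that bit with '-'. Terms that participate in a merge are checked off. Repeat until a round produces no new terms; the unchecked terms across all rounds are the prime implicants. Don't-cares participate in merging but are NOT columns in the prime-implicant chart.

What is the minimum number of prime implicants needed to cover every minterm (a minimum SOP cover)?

6

[col 0] 00000*, 00001*, 00010*, 00110*, 01000*, 01010*, 01101*, 01111*, 10001*, 10010*, 10100*, 10101*, 10110*, 10111*, 11011
[col 1] -0001, -0010*, -0110*, 0-000*, 0-010*, 00-10*, 000-0*, 0000-, 010-0*, 011-1, 10-01, 10-10*, 101-0*, 101-1*, 1010-*, 1011-*
[col 2] -0-10, 0-0-0, 101--
Prime implicants: -0-10, -0001, 0-0-0, 0000-, 011-1, 10-01, 101--, 11011
PI chart (minterm → PIs covering it):
  0 | 0-0-0,0000-
  1 | -0001,0000-
  2 | -0-10,0-0-0
  6 | -0-10  (sole → essential)
  8 | 0-0-0  (sole → essential)
  10 | 0-0-0  (sole → essential)
  13 | 011-1  (sole → essential)
  15 | 011-1  (sole → essential)
  17 | -0001,10-01
  18 | -0-10  (sole → essential)
  20 | 101--  (sole → essential)
  21 | 10-01,101--
  22 | -0-10,101--
  23 | 101--  (sole → essential)
  27 | 11011  (sole → essential)
Essential prime implicants: -0-10, 0-0-0, 011-1, 101--, 11011
Petrick residual → -0001
Minimum SOP uses 6 PIs: b'de' + b'c'd'e + a'c'e' + a'bce + ab'c + abc'de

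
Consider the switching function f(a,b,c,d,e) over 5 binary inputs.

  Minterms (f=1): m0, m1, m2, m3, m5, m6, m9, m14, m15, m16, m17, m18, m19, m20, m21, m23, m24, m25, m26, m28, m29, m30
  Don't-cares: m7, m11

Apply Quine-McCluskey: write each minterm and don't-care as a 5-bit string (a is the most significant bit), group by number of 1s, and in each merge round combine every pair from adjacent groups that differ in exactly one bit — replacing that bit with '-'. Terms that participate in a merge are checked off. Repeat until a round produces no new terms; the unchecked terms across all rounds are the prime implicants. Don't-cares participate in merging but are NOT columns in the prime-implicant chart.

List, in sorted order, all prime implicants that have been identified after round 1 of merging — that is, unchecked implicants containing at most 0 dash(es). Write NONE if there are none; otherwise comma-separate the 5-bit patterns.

NONE

size-2^0 implicants → 00000(✓)  00001(✓)  00010(✓)  00011(✓)  00101(✓)  00110(✓)  00111(✓)  01001(✓)  01011(✓)  01110(✓)  01111(✓)  10000(✓)  10001(✓)  10010(✓)  10011(✓)  10100(✓)  10101(✓)  10111(✓)  11000(✓)  11001(✓)  11010(✓)  11100(✓)  11101(✓)  11110(✓)
size-2^1 implicants → -0000(✓)  -0001(✓)  -0010(✓)  -0011(✓)  -0101(✓)  -0111(✓)  -1001(✓)  -1110  0-001(✓)  0-011(✓)  0-110(✓)  0-111(✓)  00-01(✓)  00-10(✓)  00-11(✓)  000-0(✓)  000-1(✓)  0000-(✓)  0001-(✓)  001-1(✓)  0011-(✓)  01-11(✓)  010-1(✓)  0111-(✓)  1-000(✓)  1-001(✓)  1-010(✓)  1-100(✓)  1-101(✓)  10-00(✓)  10-01(✓)  10-11(✓)  100-0(✓)  100-1(✓)  1000-(✓)  1001-(✓)  101-1(✓)  1010-(✓)  11-00(✓)  11-01(✓)  11-10(✓)  110-0(✓)  1100-(✓)  111-0(✓)  1110-(✓)
size-2^2 implicants → --001  -0-01(✓)  -0-11(✓)  -00-0(✓)  -00-1(✓)  -000-(✓)  -001-(✓)  -01-1(✓)  0--11  0-0-1  0-11-  00--1(✓)  00-1-  000--(✓)  1--00(✓)  1--01(✓)  1-0-0  1-00-(✓)  1-10-(✓)  10--1(✓)  10-0-(✓)  100--(✓)  11--0  11-0-(✓)
size-2^3 implicants → -0--1  -00--  1--0-
Unchecked terms (primes): --001, -0--1, -00--, -1110, 0--11, 0-0-1, 0-11-, 00-1-, 1--0-, 1-0-0, 11--0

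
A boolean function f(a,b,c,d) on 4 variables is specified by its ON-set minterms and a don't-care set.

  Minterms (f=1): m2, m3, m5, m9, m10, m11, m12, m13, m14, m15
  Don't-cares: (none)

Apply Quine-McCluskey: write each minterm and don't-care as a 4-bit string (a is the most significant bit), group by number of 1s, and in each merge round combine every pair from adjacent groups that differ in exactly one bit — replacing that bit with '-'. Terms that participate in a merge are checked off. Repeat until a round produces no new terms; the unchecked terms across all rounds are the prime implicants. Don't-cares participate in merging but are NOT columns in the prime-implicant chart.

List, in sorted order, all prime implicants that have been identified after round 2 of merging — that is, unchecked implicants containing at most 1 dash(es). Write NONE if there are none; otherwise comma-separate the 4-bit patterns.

[col 0] 0010*, 0011*, 0101*, 1001*, 1010*, 1011*, 1100*, 1101*, 1110*, 1111*
[col 1] -010*, -011*, -101, 001-*, 1-01*, 1-10*, 1-11*, 10-1*, 101-*, 11-0*, 11-1*, 110-*, 111-*
[col 2] -01-, 1--1, 1-1-, 11--
Prime implicants: -01-, -101, 1--1, 1-1-, 11--

-101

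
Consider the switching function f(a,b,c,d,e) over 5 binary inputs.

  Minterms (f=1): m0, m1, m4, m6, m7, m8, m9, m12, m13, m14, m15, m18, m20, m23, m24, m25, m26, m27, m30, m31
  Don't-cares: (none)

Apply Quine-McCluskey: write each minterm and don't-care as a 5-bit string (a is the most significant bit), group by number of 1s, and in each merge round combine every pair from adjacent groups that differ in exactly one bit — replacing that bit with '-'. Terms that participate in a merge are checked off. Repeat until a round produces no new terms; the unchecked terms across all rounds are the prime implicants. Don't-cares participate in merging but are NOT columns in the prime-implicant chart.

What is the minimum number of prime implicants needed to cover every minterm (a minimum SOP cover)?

[col 0] 00000*, 00001*, 00100*, 00110*, 00111*, 01000*, 01001*, 01100*, 01101*, 01110*, 01111*, 10010*, 10100*, 10111*, 11000*, 11001*, 11010*, 11011*, 11110*, 11111*
[col 1] -0100, -0111*, -1000*, -1001*, -1110*, -1111*, 0-000*, 0-001*, 0-100*, 0-110*, 0-111*, 00-00*, 0000-*, 001-0*, 0011-*, 01-00*, 01-01*, 0100-*, 011-0*, 011-1*, 0110-*, 0111-*, 1-010, 1-111*, 11-10*, 11-11*, 110-0*, 110-1*, 1100-*, 1101-*, 1111-*
[col 2] --111, -100-, -111-, 0--00, 0-00-, 0-1-0, 0-11-, 01-0-, 011--, 11-1-, 110--
Prime implicants: --111, -0100, -100-, -111-, 0--00, 0-00-, 0-1-0, 0-11-, 01-0-, 011--, 1-010, 11-1-, 110--
PI chart (minterm → PIs covering it):
  0 | 0--00,0-00-
  1 | 0-00-  (sole → essential)
  4 | -0100,0--00,0-1-0
  6 | 0-1-0,0-11-
  7 | --111,0-11-
  8 | -100-,0--00,0-00-,01-0-
  9 | -100-,0-00-,01-0-
  12 | 0--00,0-1-0,01-0-,011--
  13 | 01-0-,011--
  14 | -111-,0-1-0,0-11-,011--
  15 | --111,-111-,0-11-,011--
  18 | 1-010  (sole → essential)
  20 | -0100  (sole → essential)
  23 | --111  (sole → essential)
  24 | -100-,110--
  25 | -100-,110--
  26 | 1-010,11-1-,110--
  27 | 11-1-,110--
  30 | -111-,11-1-
  31 | --111,-111-,11-1-
Essential prime implicants: --111, -0100, 0-00-, 1-010
Petrick residual → -100-, 0-1-0, 01-0-, 11-1-
Minimum SOP uses 8 PIs: cde + b'cd'e' + bc'd' + a'c'd' + a'ce' + a'bd' + ac'de' + abd

8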